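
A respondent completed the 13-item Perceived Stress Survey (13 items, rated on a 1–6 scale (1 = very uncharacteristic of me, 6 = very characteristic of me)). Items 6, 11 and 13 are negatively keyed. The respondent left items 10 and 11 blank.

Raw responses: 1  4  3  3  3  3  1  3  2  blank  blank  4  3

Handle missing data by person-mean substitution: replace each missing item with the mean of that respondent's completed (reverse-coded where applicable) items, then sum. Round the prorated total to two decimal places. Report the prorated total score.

Reverse-coded (reversed = (1+6) − raw = 7 − raw):
  item 6: 7 − 3 = 4
  item 13: 7 − 3 = 4
Completed scored items (11 of 13): 1, 4, 3, 3, 3, 4, 1, 3, 2, 4, 4; sum = 32.
Person mean = 32 / 11 ≈ 2.9091
Prorated total = (32 / 11) × 13 = 37.82 (to 2 dp)

37.82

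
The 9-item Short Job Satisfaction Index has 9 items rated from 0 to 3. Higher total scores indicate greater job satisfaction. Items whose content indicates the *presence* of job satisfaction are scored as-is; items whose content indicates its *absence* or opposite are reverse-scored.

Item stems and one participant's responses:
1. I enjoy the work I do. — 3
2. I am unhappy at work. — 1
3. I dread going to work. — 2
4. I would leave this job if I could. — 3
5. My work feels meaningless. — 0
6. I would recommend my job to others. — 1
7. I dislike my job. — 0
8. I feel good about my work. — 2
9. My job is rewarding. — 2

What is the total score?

17

Items 2, 3, 4, 5, 7 describe the absence/opposite of job satisfaction → reverse-score.
reversed = (0+3) − raw = 3 − raw.
  item 1: 3
  item 2: 3 − 1 = 2
  item 3: 3 − 2 = 1
  item 4: 3 − 3 = 0
  item 5: 3 − 0 = 3
  item 6: 1
  item 7: 3 − 0 = 3
  item 8: 2
  item 9: 2
Total = 3 + 2 + 1 + 0 + 3 + 1 + 3 + 2 + 2 = 17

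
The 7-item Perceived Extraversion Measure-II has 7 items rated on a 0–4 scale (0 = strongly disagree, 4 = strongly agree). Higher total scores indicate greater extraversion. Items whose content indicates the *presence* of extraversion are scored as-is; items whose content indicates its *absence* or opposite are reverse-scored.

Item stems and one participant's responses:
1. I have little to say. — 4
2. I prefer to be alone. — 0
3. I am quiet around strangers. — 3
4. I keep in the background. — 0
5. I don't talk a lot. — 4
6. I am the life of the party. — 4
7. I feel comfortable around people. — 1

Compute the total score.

14

Items 1, 2, 3, 4, 5 describe the absence/opposite of extraversion → reverse-score.
reverse-coded value = 4 − response.
  item 1: 4 − 4 = 0
  item 2: 4 − 0 = 4
  item 3: 4 − 3 = 1
  item 4: 4 − 0 = 4
  item 5: 4 − 4 = 0
  item 6: 4
  item 7: 1
Total = 0 + 4 + 1 + 4 + 0 + 4 + 1 = 14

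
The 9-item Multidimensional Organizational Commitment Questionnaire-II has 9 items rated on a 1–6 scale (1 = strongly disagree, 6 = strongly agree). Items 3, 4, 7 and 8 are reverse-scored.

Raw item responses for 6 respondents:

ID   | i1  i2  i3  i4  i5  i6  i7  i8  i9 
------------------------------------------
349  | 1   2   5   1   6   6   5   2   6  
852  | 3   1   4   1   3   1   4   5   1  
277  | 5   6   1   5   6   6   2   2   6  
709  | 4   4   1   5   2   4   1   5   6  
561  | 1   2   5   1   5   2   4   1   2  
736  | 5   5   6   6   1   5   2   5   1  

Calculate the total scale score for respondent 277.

Respondent 277 raw: 5, 6, 1, 5, 6, 6, 2, 2, 6.
Reverse-coded (reversed = (1+6) − raw = 7 − raw):
  item 1: 5
  item 2: 6
  item 3: 7 − 1 = 6
  item 4: 7 − 5 = 2
  item 5: 6
  item 6: 6
  item 7: 7 − 2 = 5
  item 8: 7 − 2 = 5
  item 9: 6
Sum = 5 + 6 + 6 + 2 + 6 + 6 + 5 + 5 + 6 = 47

47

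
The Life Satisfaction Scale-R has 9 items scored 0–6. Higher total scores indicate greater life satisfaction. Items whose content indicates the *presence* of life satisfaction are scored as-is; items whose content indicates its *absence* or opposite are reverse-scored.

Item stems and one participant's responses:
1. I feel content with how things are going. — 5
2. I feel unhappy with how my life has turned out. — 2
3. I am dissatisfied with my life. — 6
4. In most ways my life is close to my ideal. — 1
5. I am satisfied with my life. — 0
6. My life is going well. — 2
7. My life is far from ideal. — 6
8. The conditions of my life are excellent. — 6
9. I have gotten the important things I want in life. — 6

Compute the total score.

24

Items 2, 3, 7 describe the absence/opposite of life satisfaction → reverse-score.
reversed = (0+6) − raw = 6 − raw.
  item 1: 5
  item 2: 6 − 2 = 4
  item 3: 6 − 6 = 0
  item 4: 1
  item 5: 0
  item 6: 2
  item 7: 6 − 6 = 0
  item 8: 6
  item 9: 6
Total = 5 + 4 + 0 + 1 + 0 + 2 + 0 + 6 + 6 = 24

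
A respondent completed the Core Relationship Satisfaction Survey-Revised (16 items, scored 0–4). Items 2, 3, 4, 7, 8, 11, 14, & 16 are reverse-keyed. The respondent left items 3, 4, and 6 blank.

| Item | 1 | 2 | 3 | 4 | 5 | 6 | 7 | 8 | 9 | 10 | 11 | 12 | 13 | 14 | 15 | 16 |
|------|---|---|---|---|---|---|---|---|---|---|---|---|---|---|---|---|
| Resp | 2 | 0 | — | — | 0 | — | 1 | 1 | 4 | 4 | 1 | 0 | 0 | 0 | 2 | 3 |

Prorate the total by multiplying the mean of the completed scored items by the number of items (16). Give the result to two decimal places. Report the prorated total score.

Reverse-coded (on a 0–4 scale, reversed = 4 − raw):
  item 2: 4 − 0 = 4
  item 7: 4 − 1 = 3
  item 8: 4 − 1 = 3
  item 11: 4 − 1 = 3
  item 14: 4 − 0 = 4
  item 16: 4 − 3 = 1
Completed scored items (13 of 16): 2, 4, 0, 3, 3, 4, 4, 3, 0, 0, 4, 2, 1; sum = 30.
Person mean = 30 / 13 ≈ 2.3077
Prorated total = (30 / 13) × 16 = 36.92 (to 2 dp)

36.92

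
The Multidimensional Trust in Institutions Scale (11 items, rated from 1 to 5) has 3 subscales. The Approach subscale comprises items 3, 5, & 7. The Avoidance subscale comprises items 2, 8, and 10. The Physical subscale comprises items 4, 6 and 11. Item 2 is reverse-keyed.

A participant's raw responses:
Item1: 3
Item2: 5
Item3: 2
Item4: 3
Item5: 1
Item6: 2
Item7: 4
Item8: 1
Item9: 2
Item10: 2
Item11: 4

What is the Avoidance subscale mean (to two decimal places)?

Avoidance items: 2, 8, 10.
Of these, item 2 is reverse-keyed; reverse-coded value = 6 − response.
  item 2: 6 − 5 = 1
  item 8: 1
  item 10: 2
Sum = 1 + 1 + 2 = 4
Mean = 4 / 3 = 1.33

1.33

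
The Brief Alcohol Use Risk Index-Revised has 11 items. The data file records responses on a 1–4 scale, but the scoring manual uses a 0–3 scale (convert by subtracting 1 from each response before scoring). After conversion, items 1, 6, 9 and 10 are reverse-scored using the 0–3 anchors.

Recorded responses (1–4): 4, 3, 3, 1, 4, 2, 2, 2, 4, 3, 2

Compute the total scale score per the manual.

Convert to 0–3: 3, 2, 2, 0, 3, 1, 1, 1, 3, 2, 1
Reverse-coded (reverse-coded value = 3 − response):
  item 1: 3 − 3 = 0
  item 6: 3 − 1 = 2
  item 9: 3 − 3 = 0
  item 10: 3 − 2 = 1
Scored: 0, 2, 2, 0, 3, 2, 1, 1, 0, 1, 1
Total = 13

13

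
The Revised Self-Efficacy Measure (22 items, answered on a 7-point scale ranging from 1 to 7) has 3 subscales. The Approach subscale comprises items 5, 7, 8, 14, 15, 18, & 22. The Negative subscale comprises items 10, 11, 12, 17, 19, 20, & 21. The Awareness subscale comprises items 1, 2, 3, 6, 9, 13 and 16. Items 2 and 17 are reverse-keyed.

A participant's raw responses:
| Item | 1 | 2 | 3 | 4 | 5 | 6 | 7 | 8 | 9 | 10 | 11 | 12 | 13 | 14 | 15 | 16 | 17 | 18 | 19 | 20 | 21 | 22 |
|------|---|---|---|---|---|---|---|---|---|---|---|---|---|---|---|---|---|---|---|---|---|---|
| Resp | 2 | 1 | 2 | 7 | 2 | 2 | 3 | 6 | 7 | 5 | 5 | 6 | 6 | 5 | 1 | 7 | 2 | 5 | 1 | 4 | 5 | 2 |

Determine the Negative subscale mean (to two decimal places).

4.57

Negative items: 10, 11, 12, 17, 19, 20, 21.
Of these, item 17 is reverse-keyed; on a 1–7 scale, reversed = 8 − raw.
  item 10: 5
  item 11: 5
  item 12: 6
  item 17: 8 − 2 = 6
  item 19: 1
  item 20: 4
  item 21: 5
Sum = 5 + 5 + 6 + 6 + 1 + 4 + 5 = 32
Mean = 32 / 7 = 4.57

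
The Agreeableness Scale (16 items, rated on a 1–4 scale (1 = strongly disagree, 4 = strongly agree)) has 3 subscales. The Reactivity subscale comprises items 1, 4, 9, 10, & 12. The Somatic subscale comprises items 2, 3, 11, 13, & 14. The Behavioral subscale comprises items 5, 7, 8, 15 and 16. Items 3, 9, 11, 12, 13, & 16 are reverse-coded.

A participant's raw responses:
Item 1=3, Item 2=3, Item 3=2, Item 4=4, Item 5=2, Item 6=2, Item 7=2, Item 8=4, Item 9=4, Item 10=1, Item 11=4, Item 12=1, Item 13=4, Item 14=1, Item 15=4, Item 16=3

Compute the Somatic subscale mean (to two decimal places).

1.80

Somatic items: 2, 3, 11, 13, 14.
Of these, items 3, 11 and 13 are reverse-coded; reversed = (1+4) − raw = 5 − raw.
  item 2: 3
  item 3: 5 − 2 = 3
  item 11: 5 − 4 = 1
  item 13: 5 − 4 = 1
  item 14: 1
Sum = 3 + 3 + 1 + 1 + 1 = 9
Mean = 9 / 5 = 1.80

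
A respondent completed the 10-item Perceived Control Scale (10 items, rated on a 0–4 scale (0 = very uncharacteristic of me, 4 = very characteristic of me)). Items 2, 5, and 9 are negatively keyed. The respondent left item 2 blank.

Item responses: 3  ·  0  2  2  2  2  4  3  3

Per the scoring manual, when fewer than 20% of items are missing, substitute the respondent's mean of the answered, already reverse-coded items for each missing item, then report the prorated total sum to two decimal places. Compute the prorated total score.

21.11

Reverse-coded (on a 0–4 scale, reversed = 4 − raw):
  item 5: 4 − 2 = 2
  item 9: 4 − 3 = 1
Completed scored items (9 of 10): 3, 0, 2, 2, 2, 2, 4, 1, 3; sum = 19.
Person mean = 19 / 9 ≈ 2.1111
Prorated total = (19 / 9) × 10 = 21.11 (to 2 dp)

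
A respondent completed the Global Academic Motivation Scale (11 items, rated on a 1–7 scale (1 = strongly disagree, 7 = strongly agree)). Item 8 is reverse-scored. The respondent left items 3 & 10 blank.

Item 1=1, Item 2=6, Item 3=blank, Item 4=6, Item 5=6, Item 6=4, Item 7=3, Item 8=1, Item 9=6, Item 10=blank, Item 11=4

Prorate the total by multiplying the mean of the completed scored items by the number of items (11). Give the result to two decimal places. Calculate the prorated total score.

Reverse-coded (reverse-coded value = 8 − response):
  item 8: 8 − 1 = 7
Completed scored items (9 of 11): 1, 6, 6, 6, 4, 3, 7, 6, 4; sum = 43.
Person mean = 43 / 9 ≈ 4.7778
Prorated total = (43 / 9) × 11 = 52.56 (to 2 dp)

52.56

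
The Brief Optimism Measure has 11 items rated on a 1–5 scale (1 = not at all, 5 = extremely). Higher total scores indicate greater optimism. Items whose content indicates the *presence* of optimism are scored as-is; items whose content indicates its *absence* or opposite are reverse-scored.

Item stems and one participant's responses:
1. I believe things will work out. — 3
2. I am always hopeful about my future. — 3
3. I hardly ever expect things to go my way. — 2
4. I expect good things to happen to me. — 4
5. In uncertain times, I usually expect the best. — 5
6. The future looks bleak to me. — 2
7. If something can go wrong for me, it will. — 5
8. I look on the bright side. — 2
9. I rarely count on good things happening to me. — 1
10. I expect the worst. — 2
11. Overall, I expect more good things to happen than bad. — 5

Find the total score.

Items 3, 6, 7, 9, 10 describe the absence/opposite of optimism → reverse-score.
reverse-coded value = 6 − response.
  item 1: 3
  item 2: 3
  item 3: 6 − 2 = 4
  item 4: 4
  item 5: 5
  item 6: 6 − 2 = 4
  item 7: 6 − 5 = 1
  item 8: 2
  item 9: 6 − 1 = 5
  item 10: 6 − 2 = 4
  item 11: 5
Total = 3 + 3 + 4 + 4 + 5 + 4 + 1 + 2 + 5 + 4 + 5 = 40

40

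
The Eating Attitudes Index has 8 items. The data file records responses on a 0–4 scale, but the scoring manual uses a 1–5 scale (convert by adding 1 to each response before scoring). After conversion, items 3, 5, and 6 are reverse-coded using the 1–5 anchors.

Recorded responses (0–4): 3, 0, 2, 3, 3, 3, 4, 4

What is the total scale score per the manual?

Convert to 1–5: 4, 1, 3, 4, 4, 4, 5, 5
Reverse-coded (reverse-coded value = 6 − response):
  item 3: 6 − 3 = 3
  item 5: 6 − 4 = 2
  item 6: 6 − 4 = 2
Scored: 4, 1, 3, 4, 2, 2, 5, 5
Total = 26

26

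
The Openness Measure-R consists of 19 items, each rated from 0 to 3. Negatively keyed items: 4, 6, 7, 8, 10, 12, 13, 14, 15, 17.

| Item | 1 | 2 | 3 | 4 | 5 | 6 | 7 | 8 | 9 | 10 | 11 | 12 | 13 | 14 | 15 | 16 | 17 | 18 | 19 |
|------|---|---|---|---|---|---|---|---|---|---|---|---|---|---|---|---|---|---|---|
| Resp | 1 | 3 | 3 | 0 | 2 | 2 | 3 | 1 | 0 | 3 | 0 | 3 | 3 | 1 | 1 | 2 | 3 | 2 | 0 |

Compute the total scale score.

23

Negatively keyed items use 3 − raw:
  item 4: 3 − 0 = 3
  item 6: 3 − 2 = 1
  item 7: 3 − 3 = 0
  item 8: 3 − 1 = 2
  item 10: 3 − 3 = 0
  item 12: 3 − 3 = 0
  item 13: 3 − 3 = 0
  item 14: 3 − 1 = 2
  item 15: 3 − 1 = 2
  item 17: 3 − 3 = 0
After reverse-coding: 1, 3, 3, 3, 2, 1, 0, 2, 0, 0, 0, 0, 0, 2, 2, 2, 0, 2, 0
Total = 1 + 3 + 3 + 3 + 2 + 1 + 0 + 2 + 0 + 0 + 0 + 0 + 0 + 2 + 2 + 2 + 0 + 2 + 0 = 23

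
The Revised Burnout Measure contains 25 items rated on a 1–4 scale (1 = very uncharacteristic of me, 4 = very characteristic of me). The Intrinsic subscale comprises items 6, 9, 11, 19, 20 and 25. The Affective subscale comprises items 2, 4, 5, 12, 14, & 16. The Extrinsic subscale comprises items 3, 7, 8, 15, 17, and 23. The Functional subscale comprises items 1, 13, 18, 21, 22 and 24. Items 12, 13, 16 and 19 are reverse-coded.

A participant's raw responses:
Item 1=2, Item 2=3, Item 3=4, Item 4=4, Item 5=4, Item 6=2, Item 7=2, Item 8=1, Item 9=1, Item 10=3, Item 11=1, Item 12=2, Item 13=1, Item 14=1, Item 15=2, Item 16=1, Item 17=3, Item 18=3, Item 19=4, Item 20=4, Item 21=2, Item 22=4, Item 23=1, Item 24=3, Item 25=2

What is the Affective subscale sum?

Affective items: 2, 4, 5, 12, 14, 16.
Of these, items 12 and 16 are reverse-coded; reverse-coded value = 5 − response.
  item 2: 3
  item 4: 4
  item 5: 4
  item 12: 5 − 2 = 3
  item 14: 1
  item 16: 5 − 1 = 4
Sum = 3 + 4 + 4 + 3 + 1 + 4 = 19

19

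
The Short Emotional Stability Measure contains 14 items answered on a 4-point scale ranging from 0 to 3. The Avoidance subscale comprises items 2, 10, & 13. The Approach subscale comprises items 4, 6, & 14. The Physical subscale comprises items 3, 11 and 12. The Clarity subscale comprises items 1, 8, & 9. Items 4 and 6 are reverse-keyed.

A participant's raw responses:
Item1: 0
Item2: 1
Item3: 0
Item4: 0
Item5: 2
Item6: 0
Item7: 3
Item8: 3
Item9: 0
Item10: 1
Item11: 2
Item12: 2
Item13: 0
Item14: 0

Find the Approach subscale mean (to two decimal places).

Approach items: 4, 6, 14.
Of these, items 4 & 6 are reverse-keyed; on a 0–3 scale, reversed = 3 − raw.
  item 4: 3 − 0 = 3
  item 6: 3 − 0 = 3
  item 14: 0
Sum = 3 + 3 + 0 = 6
Mean = 6 / 3 = 2.00

2.00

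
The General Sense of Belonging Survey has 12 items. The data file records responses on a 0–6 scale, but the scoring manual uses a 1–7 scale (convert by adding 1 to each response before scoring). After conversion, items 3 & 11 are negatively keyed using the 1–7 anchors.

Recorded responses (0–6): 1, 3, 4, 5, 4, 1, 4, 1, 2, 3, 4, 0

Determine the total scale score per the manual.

Convert to 1–7: 2, 4, 5, 6, 5, 2, 5, 2, 3, 4, 5, 1
Reverse-coded (reverse-coded value = 8 − response):
  item 3: 8 − 5 = 3
  item 11: 8 − 5 = 3
Scored: 2, 4, 3, 6, 5, 2, 5, 2, 3, 4, 3, 1
Total = 40

40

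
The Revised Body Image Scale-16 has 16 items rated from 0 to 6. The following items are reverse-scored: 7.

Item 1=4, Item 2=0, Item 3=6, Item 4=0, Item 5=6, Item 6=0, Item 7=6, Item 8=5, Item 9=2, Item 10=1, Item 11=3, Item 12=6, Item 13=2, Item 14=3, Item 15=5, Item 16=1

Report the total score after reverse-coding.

44

Reverse-coded items (reversed = (0+6) − raw = 6 − raw):
  item 7: 6 − 6 = 0
Scored items: 4, 0, 6, 0, 6, 0, 0, 5, 2, 1, 3, 6, 2, 3, 5, 1
Total = 4 + 0 + 6 + 0 + 6 + 0 + 0 + 5 + 2 + 1 + 3 + 6 + 2 + 3 + 5 + 1 = 44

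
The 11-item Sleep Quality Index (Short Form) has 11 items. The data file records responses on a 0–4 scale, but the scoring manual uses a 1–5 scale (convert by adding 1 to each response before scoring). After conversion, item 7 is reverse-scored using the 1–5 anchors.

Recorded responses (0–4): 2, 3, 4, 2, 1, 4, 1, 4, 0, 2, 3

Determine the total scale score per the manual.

Convert to 1–5: 3, 4, 5, 3, 2, 5, 2, 5, 1, 3, 4
Reverse-coded (reversed = (1+5) − raw = 6 − raw):
  item 7: 6 − 2 = 4
Scored: 3, 4, 5, 3, 2, 5, 4, 5, 1, 3, 4
Total = 39

39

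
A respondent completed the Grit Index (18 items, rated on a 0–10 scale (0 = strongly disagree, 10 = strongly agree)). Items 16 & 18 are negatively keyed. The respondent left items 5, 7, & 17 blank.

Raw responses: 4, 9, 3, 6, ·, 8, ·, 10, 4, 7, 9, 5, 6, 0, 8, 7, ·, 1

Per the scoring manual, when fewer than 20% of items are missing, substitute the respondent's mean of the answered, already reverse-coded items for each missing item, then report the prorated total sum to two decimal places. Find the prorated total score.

109.20

Reverse-coded (reversed = (0+10) − raw = 10 − raw):
  item 16: 10 − 7 = 3
  item 18: 10 − 1 = 9
Completed scored items (15 of 18): 4, 9, 3, 6, 8, 10, 4, 7, 9, 5, 6, 0, 8, 3, 9; sum = 91.
Person mean = 91 / 15 ≈ 6.0667
Prorated total = (91 / 15) × 18 = 109.20 (to 2 dp)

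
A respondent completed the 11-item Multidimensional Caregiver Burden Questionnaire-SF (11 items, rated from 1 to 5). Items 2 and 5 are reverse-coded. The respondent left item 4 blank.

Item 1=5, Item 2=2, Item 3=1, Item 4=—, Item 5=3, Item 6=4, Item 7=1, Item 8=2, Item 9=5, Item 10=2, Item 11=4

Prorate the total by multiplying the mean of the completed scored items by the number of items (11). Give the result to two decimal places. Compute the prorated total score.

34.10

Reverse-coded (reverse-coded value = 6 − response):
  item 2: 6 − 2 = 4
  item 5: 6 − 3 = 3
Completed scored items (10 of 11): 5, 4, 1, 3, 4, 1, 2, 5, 2, 4; sum = 31.
Person mean = 31 / 10 ≈ 3.1000
Prorated total = (31 / 10) × 11 = 34.10 (to 2 dp)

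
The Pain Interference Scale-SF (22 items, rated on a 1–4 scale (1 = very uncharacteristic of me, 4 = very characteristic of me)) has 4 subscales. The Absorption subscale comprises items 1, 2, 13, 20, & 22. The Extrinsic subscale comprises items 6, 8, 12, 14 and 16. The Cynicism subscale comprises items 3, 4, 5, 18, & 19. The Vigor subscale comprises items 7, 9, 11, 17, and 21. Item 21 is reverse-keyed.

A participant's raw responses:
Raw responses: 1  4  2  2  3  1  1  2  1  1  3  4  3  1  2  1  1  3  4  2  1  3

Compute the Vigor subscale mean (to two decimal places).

2.00

Vigor items: 7, 9, 11, 17, 21.
Of these, item 21 is reverse-keyed; reverse-coded value = 5 − response.
  item 7: 1
  item 9: 1
  item 11: 3
  item 17: 1
  item 21: 5 − 1 = 4
Sum = 1 + 1 + 3 + 1 + 4 = 10
Mean = 10 / 5 = 2.00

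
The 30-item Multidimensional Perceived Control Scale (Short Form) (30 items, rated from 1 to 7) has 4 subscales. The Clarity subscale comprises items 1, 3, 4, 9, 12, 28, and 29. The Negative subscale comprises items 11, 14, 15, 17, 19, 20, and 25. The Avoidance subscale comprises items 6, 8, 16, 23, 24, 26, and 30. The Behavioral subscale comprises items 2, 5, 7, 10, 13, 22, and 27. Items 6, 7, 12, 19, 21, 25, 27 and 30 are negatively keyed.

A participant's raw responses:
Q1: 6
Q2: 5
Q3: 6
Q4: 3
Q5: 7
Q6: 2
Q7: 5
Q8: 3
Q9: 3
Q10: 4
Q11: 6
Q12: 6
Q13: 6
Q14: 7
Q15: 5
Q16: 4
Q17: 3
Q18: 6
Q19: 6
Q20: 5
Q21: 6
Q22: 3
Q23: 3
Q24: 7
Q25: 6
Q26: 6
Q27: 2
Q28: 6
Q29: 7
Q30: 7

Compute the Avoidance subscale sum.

30

Avoidance items: 6, 8, 16, 23, 24, 26, 30.
Of these, items 6 and 30 are negatively keyed; reverse-coded value = 8 − response.
  item 6: 8 − 2 = 6
  item 8: 3
  item 16: 4
  item 23: 3
  item 24: 7
  item 26: 6
  item 30: 8 − 7 = 1
Sum = 6 + 3 + 4 + 3 + 7 + 6 + 1 = 30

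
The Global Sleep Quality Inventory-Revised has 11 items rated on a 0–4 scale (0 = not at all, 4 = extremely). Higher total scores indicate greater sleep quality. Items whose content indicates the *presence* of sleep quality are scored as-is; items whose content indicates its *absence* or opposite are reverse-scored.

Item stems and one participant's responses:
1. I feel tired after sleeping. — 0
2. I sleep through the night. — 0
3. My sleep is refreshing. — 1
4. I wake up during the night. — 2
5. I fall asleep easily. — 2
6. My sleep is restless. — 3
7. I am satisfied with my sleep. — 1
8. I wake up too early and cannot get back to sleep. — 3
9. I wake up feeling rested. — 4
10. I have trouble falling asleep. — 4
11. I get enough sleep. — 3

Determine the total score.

Items 1, 4, 6, 8, 10 describe the absence/opposite of sleep quality → reverse-score.
reverse-coded value = 4 − response.
  item 1: 4 − 0 = 4
  item 2: 0
  item 3: 1
  item 4: 4 − 2 = 2
  item 5: 2
  item 6: 4 − 3 = 1
  item 7: 1
  item 8: 4 − 3 = 1
  item 9: 4
  item 10: 4 − 4 = 0
  item 11: 3
Total = 4 + 0 + 1 + 2 + 2 + 1 + 1 + 1 + 4 + 0 + 3 = 19

19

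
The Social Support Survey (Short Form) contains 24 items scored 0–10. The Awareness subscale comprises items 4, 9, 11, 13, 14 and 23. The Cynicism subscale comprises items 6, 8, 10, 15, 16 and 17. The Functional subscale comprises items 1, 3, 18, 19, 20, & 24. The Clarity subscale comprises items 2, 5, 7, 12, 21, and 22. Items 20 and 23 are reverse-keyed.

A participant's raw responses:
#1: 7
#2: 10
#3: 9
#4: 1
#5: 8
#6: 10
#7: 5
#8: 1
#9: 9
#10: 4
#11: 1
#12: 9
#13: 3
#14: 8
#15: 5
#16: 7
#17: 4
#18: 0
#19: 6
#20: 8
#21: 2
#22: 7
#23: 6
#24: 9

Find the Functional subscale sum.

33

Functional items: 1, 3, 18, 19, 20, 24.
Of these, item 20 is reverse-keyed; reverse-coded value = 10 − response.
  item 1: 7
  item 3: 9
  item 18: 0
  item 19: 6
  item 20: 10 − 8 = 2
  item 24: 9
Sum = 7 + 9 + 0 + 6 + 2 + 9 = 33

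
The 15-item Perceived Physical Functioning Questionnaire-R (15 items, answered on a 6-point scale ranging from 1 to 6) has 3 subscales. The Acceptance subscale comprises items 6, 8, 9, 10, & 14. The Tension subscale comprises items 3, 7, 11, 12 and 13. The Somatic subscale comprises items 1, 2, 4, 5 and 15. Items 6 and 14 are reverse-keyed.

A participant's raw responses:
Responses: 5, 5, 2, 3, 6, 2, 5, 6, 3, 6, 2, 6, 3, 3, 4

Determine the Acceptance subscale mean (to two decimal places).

Acceptance items: 6, 8, 9, 10, 14.
Of these, items 6 & 14 are reverse-keyed; reversed = (1+6) − raw = 7 − raw.
  item 6: 7 − 2 = 5
  item 8: 6
  item 9: 3
  item 10: 6
  item 14: 7 − 3 = 4
Sum = 5 + 6 + 3 + 6 + 4 = 24
Mean = 24 / 5 = 4.80

4.80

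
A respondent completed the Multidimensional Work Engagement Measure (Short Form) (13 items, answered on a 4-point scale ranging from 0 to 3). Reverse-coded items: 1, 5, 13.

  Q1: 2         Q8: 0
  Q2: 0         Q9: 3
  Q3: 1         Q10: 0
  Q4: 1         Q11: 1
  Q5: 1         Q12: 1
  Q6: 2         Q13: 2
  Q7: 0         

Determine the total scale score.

13

Reversing items 1, 5 and 13 with 3 − raw:
Total = (3−2) + 0 + 1 + 1 + (3−1) + 2 + 0 + 0 + 3 + 0 + 1 + 1 + (3−2)
      = 1 + 0 + 1 + 1 + 2 + 2 + 0 + 0 + 3 + 0 + 1 + 1 + 1 = 13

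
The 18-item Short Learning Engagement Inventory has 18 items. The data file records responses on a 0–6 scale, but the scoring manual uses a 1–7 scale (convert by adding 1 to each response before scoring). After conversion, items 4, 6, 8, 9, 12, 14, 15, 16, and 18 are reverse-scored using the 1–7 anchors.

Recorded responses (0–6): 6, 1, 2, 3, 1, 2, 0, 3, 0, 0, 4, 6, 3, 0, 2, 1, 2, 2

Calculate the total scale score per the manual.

72

Convert to 1–7: 7, 2, 3, 4, 2, 3, 1, 4, 1, 1, 5, 7, 4, 1, 3, 2, 3, 3
Reverse-coded (on a 1–7 scale, reversed = 8 − raw):
  item 4: 8 − 4 = 4
  item 6: 8 − 3 = 5
  item 8: 8 − 4 = 4
  item 9: 8 − 1 = 7
  item 12: 8 − 7 = 1
  item 14: 8 − 1 = 7
  item 15: 8 − 3 = 5
  item 16: 8 − 2 = 6
  item 18: 8 − 3 = 5
Scored: 7, 2, 3, 4, 2, 5, 1, 4, 7, 1, 5, 1, 4, 7, 5, 6, 3, 5
Total = 72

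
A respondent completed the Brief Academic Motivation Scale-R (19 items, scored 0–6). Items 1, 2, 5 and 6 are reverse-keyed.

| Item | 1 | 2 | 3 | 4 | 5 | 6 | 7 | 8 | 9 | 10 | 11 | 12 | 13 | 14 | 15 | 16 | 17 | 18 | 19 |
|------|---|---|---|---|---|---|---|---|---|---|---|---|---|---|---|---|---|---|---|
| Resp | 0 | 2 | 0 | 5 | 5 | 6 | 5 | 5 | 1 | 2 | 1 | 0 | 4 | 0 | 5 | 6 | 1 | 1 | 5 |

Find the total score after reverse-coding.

Reversing items 1, 2, 5, and 6 with 6 − raw:
Total = (6−0) + (6−2) + 0 + 5 + (6−5) + (6−6) + 5 + 5 + 1 + 2 + 1 + 0 + 4 + 0 + 5 + 6 + 1 + 1 + 5
      = 6 + 4 + 0 + 5 + 1 + 0 + 5 + 5 + 1 + 2 + 1 + 0 + 4 + 0 + 5 + 6 + 1 + 1 + 5 = 52

52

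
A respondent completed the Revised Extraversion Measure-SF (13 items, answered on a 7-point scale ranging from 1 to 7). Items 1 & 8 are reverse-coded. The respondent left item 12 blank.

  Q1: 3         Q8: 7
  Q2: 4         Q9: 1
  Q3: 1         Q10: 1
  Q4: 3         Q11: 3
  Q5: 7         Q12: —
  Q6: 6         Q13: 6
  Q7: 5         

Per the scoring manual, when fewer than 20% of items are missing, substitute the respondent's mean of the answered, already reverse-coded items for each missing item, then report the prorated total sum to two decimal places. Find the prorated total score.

46.58

Reverse-coded (reversed = (1+7) − raw = 8 − raw):
  item 1: 8 − 3 = 5
  item 8: 8 − 7 = 1
Completed scored items (12 of 13): 5, 4, 1, 3, 7, 6, 5, 1, 1, 1, 3, 6; sum = 43.
Person mean = 43 / 12 ≈ 3.5833
Prorated total = (43 / 12) × 13 = 46.58 (to 2 dp)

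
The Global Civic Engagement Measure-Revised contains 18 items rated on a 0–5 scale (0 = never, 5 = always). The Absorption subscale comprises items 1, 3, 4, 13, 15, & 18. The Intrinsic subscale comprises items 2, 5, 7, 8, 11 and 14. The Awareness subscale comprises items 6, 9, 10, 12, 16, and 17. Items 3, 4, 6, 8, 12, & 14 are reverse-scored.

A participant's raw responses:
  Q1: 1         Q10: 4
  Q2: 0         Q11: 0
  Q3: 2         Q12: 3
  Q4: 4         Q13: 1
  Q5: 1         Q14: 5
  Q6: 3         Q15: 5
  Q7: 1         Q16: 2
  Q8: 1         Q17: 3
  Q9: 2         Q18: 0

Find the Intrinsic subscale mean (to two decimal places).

Intrinsic items: 2, 5, 7, 8, 11, 14.
Of these, items 8 and 14 are reverse-scored; reversed = (0+5) − raw = 5 − raw.
  item 2: 0
  item 5: 1
  item 7: 1
  item 8: 5 − 1 = 4
  item 11: 0
  item 14: 5 − 5 = 0
Sum = 0 + 1 + 1 + 4 + 0 + 0 = 6
Mean = 6 / 6 = 1.00

1.00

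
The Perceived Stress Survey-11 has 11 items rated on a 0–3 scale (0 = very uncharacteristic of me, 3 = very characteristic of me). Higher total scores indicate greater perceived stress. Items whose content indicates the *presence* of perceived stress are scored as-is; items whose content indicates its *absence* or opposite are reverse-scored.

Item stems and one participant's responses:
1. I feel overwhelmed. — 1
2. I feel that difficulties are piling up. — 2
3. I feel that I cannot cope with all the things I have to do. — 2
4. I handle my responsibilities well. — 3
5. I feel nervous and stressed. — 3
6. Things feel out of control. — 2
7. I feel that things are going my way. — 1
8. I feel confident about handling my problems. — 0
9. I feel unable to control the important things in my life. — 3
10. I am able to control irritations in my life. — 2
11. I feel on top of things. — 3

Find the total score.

Items 4, 7, 8, 10, 11 describe the absence/opposite of perceived stress → reverse-score.
reverse-coded value = 3 − response.
  item 1: 1
  item 2: 2
  item 3: 2
  item 4: 3 − 3 = 0
  item 5: 3
  item 6: 2
  item 7: 3 − 1 = 2
  item 8: 3 − 0 = 3
  item 9: 3
  item 10: 3 − 2 = 1
  item 11: 3 − 3 = 0
Total = 1 + 2 + 2 + 0 + 3 + 2 + 2 + 3 + 3 + 1 + 0 = 19

19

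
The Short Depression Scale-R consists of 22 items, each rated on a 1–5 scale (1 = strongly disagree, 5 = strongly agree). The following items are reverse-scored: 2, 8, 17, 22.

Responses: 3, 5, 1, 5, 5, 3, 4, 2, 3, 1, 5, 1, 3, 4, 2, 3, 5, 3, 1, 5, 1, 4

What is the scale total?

61

Apply reverse scoring (reversed = (1+5) − raw = 6 − raw):
  item 2: 6 − 5 = 1
  item 8: 6 − 2 = 4
  item 17: 6 − 5 = 1
  item 22: 6 − 4 = 2
After reverse-coding: 3, 1, 1, 5, 5, 3, 4, 4, 3, 1, 5, 1, 3, 4, 2, 3, 1, 3, 1, 5, 1, 2
Total = 3 + 1 + 1 + 5 + 5 + 3 + 4 + 4 + 3 + 1 + 5 + 1 + 3 + 4 + 2 + 3 + 1 + 3 + 1 + 5 + 1 + 2 = 61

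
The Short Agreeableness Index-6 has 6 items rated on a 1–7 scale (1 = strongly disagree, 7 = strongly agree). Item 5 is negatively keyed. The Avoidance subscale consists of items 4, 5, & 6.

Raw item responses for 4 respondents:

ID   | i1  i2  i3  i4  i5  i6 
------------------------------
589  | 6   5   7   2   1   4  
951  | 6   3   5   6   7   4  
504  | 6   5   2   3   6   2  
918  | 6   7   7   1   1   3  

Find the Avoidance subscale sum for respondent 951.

Respondent 951 raw: 6, 3, 5, 6, 7, 4.
Avoidance items: 4, 5, 6.
Reverse-coded (reversed = (1+7) − raw = 8 − raw):
  item 4: 6
  item 5: 8 − 7 = 1
  item 6: 4
Sum = 6 + 1 + 4 = 11

11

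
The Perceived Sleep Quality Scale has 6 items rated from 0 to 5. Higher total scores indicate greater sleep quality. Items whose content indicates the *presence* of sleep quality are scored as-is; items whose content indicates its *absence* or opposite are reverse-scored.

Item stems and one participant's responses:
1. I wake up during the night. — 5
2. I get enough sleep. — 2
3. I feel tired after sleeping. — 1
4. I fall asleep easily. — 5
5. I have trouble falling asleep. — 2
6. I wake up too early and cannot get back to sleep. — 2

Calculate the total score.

17

Items 1, 3, 5, 6 describe the absence/opposite of sleep quality → reverse-score.
reversed = (0+5) − raw = 5 − raw.
  item 1: 5 − 5 = 0
  item 2: 2
  item 3: 5 − 1 = 4
  item 4: 5
  item 5: 5 − 2 = 3
  item 6: 5 − 2 = 3
Total = 0 + 2 + 4 + 5 + 3 + 3 = 17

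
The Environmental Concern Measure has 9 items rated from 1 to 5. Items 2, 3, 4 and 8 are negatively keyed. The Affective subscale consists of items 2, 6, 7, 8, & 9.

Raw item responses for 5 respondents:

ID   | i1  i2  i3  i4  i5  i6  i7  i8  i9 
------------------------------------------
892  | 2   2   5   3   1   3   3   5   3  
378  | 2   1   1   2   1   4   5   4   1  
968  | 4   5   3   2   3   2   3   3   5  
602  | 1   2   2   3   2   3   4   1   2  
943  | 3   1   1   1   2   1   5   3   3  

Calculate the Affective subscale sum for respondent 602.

18

Respondent 602 raw: 1, 2, 2, 3, 2, 3, 4, 1, 2.
Affective items: 2, 6, 7, 8, 9.
Reverse-coded (on a 1–5 scale, reversed = 6 − raw):
  item 2: 6 − 2 = 4
  item 6: 3
  item 7: 4
  item 8: 6 − 1 = 5
  item 9: 2
Sum = 4 + 3 + 4 + 5 + 2 = 18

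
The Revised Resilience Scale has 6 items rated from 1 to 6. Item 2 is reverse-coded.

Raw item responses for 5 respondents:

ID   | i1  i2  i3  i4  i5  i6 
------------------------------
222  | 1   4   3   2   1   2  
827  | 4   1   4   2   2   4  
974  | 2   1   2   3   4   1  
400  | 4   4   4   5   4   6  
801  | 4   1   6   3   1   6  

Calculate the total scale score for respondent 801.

26

Respondent 801 raw: 4, 1, 6, 3, 1, 6.
Reverse-coded (reverse-coded value = 7 − response):
  item 1: 4
  item 2: 7 − 1 = 6
  item 3: 6
  item 4: 3
  item 5: 1
  item 6: 6
Sum = 4 + 6 + 6 + 3 + 1 + 6 = 26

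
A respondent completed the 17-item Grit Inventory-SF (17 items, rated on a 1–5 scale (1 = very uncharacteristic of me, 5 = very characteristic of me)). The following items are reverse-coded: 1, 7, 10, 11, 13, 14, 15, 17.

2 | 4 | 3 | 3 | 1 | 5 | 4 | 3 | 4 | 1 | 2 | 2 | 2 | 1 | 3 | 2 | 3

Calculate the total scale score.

Reversing items 1, 7, 10, 11, 13, 14, 15 and 17 with 6 − raw:
Total = (6−2) + 4 + 3 + 3 + 1 + 5 + (6−4) + 3 + 4 + (6−1) + (6−2) + 2 + (6−2) + (6−1) + (6−3) + 2 + (6−3)
      = 4 + 4 + 3 + 3 + 1 + 5 + 2 + 3 + 4 + 5 + 4 + 2 + 4 + 5 + 3 + 2 + 3 = 57

57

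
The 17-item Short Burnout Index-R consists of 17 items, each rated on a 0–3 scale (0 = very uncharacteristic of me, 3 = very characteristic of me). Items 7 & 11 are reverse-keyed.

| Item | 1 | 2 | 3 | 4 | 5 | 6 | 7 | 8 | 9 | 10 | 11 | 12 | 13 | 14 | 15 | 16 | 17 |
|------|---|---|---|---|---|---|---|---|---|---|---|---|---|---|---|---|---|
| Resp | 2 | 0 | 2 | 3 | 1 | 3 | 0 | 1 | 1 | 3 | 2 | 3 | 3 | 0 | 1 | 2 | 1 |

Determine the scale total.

30

Reverse-coded items (reverse-coded value = 3 − response):
  item 7: 3 − 0 = 3
  item 11: 3 − 2 = 1
After reverse-coding: 2, 0, 2, 3, 1, 3, 3, 1, 1, 3, 1, 3, 3, 0, 1, 2, 1
Total = 2 + 0 + 2 + 3 + 1 + 3 + 3 + 1 + 1 + 3 + 1 + 3 + 3 + 0 + 1 + 2 + 1 = 30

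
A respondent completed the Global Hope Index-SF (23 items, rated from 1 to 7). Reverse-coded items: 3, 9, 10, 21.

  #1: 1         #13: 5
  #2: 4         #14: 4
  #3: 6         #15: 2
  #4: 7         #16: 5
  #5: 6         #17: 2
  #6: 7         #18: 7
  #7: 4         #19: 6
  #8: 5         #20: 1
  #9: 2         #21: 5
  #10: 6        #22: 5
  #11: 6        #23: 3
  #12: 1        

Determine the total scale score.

94

Reversing items 3, 9, 10, and 21 with 8 − raw:
Total = 1 + 4 + (8−6) + 7 + 6 + 7 + 4 + 5 + (8−2) + (8−6) + 6 + 1 + 5 + 4 + 2 + 5 + 2 + 7 + 6 + 1 + (8−5) + 5 + 3
      = 1 + 4 + 2 + 7 + 6 + 7 + 4 + 5 + 6 + 2 + 6 + 1 + 5 + 4 + 2 + 5 + 2 + 7 + 6 + 1 + 3 + 5 + 3 = 94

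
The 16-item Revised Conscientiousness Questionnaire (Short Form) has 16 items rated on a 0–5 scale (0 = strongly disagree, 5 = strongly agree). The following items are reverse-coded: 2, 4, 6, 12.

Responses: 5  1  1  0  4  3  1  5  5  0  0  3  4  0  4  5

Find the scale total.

47

Reverse-coded items use 5 − raw:
  item 2: 5 − 1 = 4
  item 4: 5 − 0 = 5
  item 6: 5 − 3 = 2
  item 12: 5 − 3 = 2
Scored responses: 5, 4, 1, 5, 4, 2, 1, 5, 5, 0, 0, 2, 4, 0, 4, 5
Total = 5 + 4 + 1 + 5 + 4 + 2 + 1 + 5 + 5 + 0 + 0 + 2 + 4 + 0 + 4 + 5 = 47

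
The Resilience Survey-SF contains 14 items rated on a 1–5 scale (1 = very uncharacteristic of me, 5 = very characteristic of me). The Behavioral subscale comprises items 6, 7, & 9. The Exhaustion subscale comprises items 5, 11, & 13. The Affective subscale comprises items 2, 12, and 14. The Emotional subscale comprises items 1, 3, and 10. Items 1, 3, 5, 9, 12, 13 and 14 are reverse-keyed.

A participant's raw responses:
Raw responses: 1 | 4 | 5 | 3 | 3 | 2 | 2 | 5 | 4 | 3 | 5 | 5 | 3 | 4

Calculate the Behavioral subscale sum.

Behavioral items: 6, 7, 9.
Of these, item 9 is reverse-keyed; reversed = (1+5) − raw = 6 − raw.
  item 6: 2
  item 7: 2
  item 9: 6 − 4 = 2
Sum = 2 + 2 + 2 = 6

6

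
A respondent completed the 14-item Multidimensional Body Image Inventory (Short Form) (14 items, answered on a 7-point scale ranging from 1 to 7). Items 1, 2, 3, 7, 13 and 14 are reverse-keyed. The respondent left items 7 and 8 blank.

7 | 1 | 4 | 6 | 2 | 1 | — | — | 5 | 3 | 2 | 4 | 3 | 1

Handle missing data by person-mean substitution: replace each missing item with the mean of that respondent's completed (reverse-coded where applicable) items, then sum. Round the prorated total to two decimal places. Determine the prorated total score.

54.83

Reverse-coded (reverse-coded value = 8 − response):
  item 1: 8 − 7 = 1
  item 2: 8 − 1 = 7
  item 3: 8 − 4 = 4
  item 13: 8 − 3 = 5
  item 14: 8 − 1 = 7
Completed scored items (12 of 14): 1, 7, 4, 6, 2, 1, 5, 3, 2, 4, 5, 7; sum = 47.
Person mean = 47 / 12 ≈ 3.9167
Prorated total = (47 / 12) × 14 = 54.83 (to 2 dp)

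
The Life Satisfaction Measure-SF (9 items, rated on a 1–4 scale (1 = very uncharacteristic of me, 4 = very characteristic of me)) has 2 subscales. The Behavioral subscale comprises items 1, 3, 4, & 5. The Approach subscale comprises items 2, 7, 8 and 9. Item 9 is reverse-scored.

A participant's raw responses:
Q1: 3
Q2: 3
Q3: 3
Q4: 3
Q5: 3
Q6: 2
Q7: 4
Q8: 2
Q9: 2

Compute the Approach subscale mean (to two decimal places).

3.00

Approach items: 2, 7, 8, 9.
Of these, item 9 is reverse-scored; reversed = (1+4) − raw = 5 − raw.
  item 2: 3
  item 7: 4
  item 8: 2
  item 9: 5 − 2 = 3
Sum = 3 + 4 + 2 + 3 = 12
Mean = 12 / 4 = 3.00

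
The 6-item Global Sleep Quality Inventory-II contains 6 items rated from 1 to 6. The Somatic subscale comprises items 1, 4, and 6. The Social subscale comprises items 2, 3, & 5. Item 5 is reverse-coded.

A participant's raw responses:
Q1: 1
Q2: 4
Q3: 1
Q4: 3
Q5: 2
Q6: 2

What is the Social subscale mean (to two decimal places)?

Social items: 2, 3, 5.
Of these, item 5 is reverse-coded; reversed = (1+6) − raw = 7 − raw.
  item 2: 4
  item 3: 1
  item 5: 7 − 2 = 5
Sum = 4 + 1 + 5 = 10
Mean = 10 / 3 = 3.33

3.33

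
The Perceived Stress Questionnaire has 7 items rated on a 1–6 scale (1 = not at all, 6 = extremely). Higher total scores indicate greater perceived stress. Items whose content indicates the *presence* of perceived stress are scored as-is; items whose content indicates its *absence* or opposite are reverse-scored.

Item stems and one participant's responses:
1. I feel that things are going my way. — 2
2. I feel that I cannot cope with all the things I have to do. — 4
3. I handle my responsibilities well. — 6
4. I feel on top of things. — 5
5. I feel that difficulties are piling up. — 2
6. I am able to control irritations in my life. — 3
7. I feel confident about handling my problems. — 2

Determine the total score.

23

Items 1, 3, 4, 6, 7 describe the absence/opposite of perceived stress → reverse-score.
on a 1–6 scale, reversed = 7 − raw.
  item 1: 7 − 2 = 5
  item 2: 4
  item 3: 7 − 6 = 1
  item 4: 7 − 5 = 2
  item 5: 2
  item 6: 7 − 3 = 4
  item 7: 7 − 2 = 5
Total = 5 + 4 + 1 + 2 + 2 + 4 + 5 = 23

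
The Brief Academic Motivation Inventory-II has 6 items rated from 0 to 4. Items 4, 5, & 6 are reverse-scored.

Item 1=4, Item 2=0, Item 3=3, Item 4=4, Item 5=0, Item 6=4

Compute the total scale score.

11

Reversing items 4, 5 and 6 with 4 − raw:
Total = 4 + 0 + 3 + (4−4) + (4−0) + (4−4)
      = 4 + 0 + 3 + 0 + 4 + 0 = 11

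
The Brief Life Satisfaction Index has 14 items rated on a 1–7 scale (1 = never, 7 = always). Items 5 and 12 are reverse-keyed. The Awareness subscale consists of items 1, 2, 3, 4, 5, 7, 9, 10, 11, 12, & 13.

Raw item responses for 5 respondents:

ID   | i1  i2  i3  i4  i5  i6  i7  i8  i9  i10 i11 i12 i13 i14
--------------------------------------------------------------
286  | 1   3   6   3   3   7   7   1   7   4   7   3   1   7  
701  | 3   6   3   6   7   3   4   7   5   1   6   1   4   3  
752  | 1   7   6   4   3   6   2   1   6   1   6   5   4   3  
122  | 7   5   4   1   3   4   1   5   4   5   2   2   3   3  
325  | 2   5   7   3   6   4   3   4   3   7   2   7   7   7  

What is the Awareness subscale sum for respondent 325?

Respondent 325 raw: 2, 5, 7, 3, 6, 4, 3, 4, 3, 7, 2, 7, 7, 7.
Awareness items: 1, 2, 3, 4, 5, 7, 9, 10, 11, 12, 13.
Reverse-coded (reverse-coded value = 8 − response):
  item 1: 2
  item 2: 5
  item 3: 7
  item 4: 3
  item 5: 8 − 6 = 2
  item 7: 3
  item 9: 3
  item 10: 7
  item 11: 2
  item 12: 8 − 7 = 1
  item 13: 7
Sum = 2 + 5 + 7 + 3 + 2 + 3 + 3 + 7 + 2 + 1 + 7 = 42

42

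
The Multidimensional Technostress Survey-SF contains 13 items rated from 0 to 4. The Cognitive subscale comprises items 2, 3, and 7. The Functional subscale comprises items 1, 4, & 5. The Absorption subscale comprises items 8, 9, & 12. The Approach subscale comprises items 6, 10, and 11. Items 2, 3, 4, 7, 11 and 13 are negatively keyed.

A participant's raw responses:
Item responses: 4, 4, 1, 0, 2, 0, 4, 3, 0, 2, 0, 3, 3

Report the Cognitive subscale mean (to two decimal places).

Cognitive items: 2, 3, 7.
Of these, items 2, 3, and 7 are negatively keyed; reversed = (0+4) − raw = 4 − raw.
  item 2: 4 − 4 = 0
  item 3: 4 − 1 = 3
  item 7: 4 − 4 = 0
Sum = 0 + 3 + 0 = 3
Mean = 3 / 3 = 1.00

1.00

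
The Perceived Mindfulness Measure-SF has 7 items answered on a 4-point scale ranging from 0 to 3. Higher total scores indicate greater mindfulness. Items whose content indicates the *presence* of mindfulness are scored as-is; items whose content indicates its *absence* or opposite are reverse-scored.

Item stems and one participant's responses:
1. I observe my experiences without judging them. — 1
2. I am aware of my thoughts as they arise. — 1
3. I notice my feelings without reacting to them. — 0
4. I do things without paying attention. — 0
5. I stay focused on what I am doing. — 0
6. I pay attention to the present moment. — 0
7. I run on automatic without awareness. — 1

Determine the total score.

Items 4, 7 describe the absence/opposite of mindfulness → reverse-score.
reverse-coded value = 3 − response.
  item 1: 1
  item 2: 1
  item 3: 0
  item 4: 3 − 0 = 3
  item 5: 0
  item 6: 0
  item 7: 3 − 1 = 2
Total = 1 + 1 + 0 + 3 + 0 + 0 + 2 = 7

7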